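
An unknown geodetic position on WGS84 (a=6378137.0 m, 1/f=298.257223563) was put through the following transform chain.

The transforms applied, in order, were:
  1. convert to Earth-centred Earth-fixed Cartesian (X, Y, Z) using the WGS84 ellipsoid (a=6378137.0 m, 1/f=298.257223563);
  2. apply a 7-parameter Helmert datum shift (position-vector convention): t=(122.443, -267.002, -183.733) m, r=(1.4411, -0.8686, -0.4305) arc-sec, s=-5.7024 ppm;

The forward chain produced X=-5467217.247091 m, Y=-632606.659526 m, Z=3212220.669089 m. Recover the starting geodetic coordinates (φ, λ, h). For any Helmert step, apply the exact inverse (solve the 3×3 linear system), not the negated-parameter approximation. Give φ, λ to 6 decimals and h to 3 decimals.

start: X=-5467217.2471, Y=-632606.6595, Z=3212220.6691 m
→ Helmert⁻¹: X=-5467356.0195, Y=-632332.2302, Z=3212450.1620
→ geod (Bowring, a=6378137.000): φ=30.43901200°, λ=-173.40271400°, h=45.4950 m

φ=30.439012°, λ=-173.402714°, h=45.495 m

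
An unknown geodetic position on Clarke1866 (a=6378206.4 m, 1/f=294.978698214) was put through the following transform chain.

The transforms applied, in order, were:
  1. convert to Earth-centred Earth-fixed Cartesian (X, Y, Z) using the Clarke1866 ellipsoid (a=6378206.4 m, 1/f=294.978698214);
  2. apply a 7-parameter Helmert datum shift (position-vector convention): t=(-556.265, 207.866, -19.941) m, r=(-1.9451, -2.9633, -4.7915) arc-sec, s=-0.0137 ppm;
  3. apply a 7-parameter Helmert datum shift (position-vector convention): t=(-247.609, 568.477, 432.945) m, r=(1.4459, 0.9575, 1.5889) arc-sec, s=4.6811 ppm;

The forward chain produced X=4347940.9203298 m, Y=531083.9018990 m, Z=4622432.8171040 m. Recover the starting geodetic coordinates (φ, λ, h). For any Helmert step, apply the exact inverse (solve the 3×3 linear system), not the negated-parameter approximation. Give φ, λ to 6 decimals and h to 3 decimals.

φ=46.727431°, λ=6.953278°, h=1530.397 m

start: X=4347940.9203, Y=531083.9019, Z=4622432.8171 m
→ Helmert⁻¹: X=4348150.8060, Y=530511.8466, Z=4621994.7018
→ Helmert⁻¹: X=4348761.2117, Y=530361.4234, Z=4621957.2311
→ geod (Bowring, a=6378206.400): φ=46.72743100°, λ=6.95327800°, h=1530.3970 m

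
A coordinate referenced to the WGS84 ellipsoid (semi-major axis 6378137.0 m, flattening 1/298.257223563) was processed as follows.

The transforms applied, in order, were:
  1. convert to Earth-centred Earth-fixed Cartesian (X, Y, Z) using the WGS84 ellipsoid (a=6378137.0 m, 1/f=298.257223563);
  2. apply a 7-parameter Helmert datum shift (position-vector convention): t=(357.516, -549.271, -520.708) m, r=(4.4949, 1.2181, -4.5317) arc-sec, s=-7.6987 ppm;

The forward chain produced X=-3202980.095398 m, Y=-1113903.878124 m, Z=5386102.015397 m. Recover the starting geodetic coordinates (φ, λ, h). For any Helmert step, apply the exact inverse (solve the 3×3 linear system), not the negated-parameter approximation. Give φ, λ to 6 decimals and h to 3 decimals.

φ=57.979647°, λ=-160.835343°, h=2516.231 m

start: X=-3202980.0954, Y=-1113903.8781, Z=5386102.0154 m
→ Helmert⁻¹: X=-3203369.6243, Y=-1113316.1719, Z=5386669.5374
→ geod (Bowring, a=6378137.000): φ=57.97964700°, λ=-160.83534300°, h=2516.2310 m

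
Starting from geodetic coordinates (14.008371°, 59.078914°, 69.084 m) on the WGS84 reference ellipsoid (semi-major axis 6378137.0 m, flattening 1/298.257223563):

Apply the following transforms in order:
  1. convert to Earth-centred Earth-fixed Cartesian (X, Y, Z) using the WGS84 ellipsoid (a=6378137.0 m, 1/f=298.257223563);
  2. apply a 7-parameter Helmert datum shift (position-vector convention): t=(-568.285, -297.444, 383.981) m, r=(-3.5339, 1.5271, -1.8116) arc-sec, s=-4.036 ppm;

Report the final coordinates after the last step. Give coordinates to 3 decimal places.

start: φ=14.008371°, λ=59.078914°, h=69.084 m
→ ECEF (a=6378137.000, f=1/298.257223563): X=3180638.5115, Y=5310023.9304, Z=1533897.1867
→ Helmert 7p (PV): X=3180115.3829, Y=5309703.3999, Z=1534160.4535

X=3180115.383 m, Y=5309703.400 m, Z=1534160.453 m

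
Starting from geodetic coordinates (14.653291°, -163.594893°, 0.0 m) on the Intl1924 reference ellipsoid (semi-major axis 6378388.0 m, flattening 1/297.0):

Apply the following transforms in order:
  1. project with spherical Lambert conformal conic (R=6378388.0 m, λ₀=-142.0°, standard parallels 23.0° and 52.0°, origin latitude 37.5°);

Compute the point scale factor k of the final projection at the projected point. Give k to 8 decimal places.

1.04609981

start: φ=14.653291°, λ=-163.594893°, h=0.000 m
→ into lcc (λ₀=-142.0°): φ=14.65329100°, λ−λ₀=-21.59489300°
scale k = 1.04609981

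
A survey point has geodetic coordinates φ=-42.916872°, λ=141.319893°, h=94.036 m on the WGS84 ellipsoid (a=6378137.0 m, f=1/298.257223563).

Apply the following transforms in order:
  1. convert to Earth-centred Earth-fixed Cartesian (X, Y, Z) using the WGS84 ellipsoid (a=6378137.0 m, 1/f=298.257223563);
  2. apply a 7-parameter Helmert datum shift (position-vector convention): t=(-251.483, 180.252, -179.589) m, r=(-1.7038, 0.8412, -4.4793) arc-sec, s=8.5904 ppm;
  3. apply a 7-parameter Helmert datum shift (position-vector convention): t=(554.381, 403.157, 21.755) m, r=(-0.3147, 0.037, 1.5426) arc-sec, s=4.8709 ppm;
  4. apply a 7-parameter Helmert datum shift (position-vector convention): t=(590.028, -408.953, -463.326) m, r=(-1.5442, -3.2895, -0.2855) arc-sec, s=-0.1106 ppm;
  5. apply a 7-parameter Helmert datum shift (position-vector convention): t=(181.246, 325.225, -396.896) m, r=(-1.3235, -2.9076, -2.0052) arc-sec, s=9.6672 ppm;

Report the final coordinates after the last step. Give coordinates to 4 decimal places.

start: φ=-42.916872°, λ=141.319893°, h=94.036 m
→ ECEF (a=6378137.000, f=1/298.257223563): X=-3652114.9781, Y=2923814.5328, Z=-4320807.2838
→ Helmert 7p (PV): X=-3652351.9608, Y=2924063.5212, Z=-4321033.2475
→ Helmert 7p (PV): X=-3651838.0136, Y=2924447.0132, Z=-4321036.3460
→ Helmert 7p (PV): X=-3651174.6222, Y=2924010.4420, Z=-4321579.3272
→ Helmert 7p (PV): X=-3650939.3274, Y=2924371.6995, Z=-4322088.2320

X=-3650939.3274 m, Y=2924371.6995 m, Z=-4322088.2320 m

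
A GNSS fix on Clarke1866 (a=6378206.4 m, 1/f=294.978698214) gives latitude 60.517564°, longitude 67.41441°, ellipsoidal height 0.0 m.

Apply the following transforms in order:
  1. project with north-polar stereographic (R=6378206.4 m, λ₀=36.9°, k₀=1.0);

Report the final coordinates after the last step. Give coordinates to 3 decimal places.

E=1704225.252 m, N=-2891537.155 m

start: φ=60.517564°, λ=67.414410°, h=0.000 m
→ stereo (R=6378206.4, λ₀=36.9°): E=1704225.2520, N=-2891537.1546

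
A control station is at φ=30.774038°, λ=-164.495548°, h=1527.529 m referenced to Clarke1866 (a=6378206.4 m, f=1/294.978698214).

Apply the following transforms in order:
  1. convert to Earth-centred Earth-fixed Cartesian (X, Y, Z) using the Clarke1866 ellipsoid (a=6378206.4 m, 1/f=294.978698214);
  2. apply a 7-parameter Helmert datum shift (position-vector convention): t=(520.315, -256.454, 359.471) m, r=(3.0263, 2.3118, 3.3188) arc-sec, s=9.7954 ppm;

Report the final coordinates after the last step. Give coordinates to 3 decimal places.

start: φ=30.774038°, λ=-164.495548°, h=1527.529 m
→ ECEF (a=6378206.400, f=1/294.978698214): X=-5286629.6350, Y=-1466554.5375, Z=3245000.3567
→ Helmert 7p (PV): X=-5286101.1375, Y=-1466958.0305, Z=3245429.3491

X=-5286101.138 m, Y=-1466958.030 m, Z=3245429.349 m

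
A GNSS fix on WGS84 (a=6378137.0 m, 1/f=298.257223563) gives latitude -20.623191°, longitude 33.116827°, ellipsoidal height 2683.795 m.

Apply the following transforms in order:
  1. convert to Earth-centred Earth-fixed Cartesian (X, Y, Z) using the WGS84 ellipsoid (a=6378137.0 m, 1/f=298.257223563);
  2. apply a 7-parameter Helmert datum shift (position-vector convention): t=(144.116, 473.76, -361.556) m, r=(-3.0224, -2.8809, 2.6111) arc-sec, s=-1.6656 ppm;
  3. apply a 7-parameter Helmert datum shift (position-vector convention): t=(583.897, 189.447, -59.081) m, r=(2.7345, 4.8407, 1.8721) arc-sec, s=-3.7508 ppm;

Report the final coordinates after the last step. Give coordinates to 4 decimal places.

start: φ=-20.623191°, λ=33.116827°, h=2683.795 m
→ ECEF (a=6378137.000, f=1/298.257223563): X=5003907.7098, Y=3264100.8963, Z=-2233344.0810
→ Helmert 7p (PV): X=5004033.3642, Y=3264599.8387, Z=-2233679.8566
→ Helmert 7p (PV): X=5004516.4414, Y=3264852.0705, Z=-2233804.7162

X=5004516.4414 m, Y=3264852.0705 m, Z=-2233804.7162 m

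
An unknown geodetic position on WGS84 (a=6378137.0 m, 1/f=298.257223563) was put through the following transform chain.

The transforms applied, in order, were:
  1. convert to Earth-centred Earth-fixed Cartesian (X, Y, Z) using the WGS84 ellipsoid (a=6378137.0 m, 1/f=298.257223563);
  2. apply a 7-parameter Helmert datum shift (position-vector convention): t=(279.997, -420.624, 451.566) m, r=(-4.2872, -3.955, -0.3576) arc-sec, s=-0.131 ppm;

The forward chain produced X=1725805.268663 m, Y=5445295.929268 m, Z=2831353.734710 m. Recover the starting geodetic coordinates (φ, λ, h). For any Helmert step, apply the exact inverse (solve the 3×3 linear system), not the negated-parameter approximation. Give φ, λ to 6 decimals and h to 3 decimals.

start: X=1725805.2687, Y=5445295.9293, Z=2831353.7347 m
→ Helmert⁻¹: X=1725570.3389, Y=5445661.4165, Z=2830982.6405
→ geod (Bowring, a=6378137.000): φ=26.51528100°, λ=72.41811900°, h=1618.7650 m

φ=26.515281°, λ=72.418119°, h=1618.765 m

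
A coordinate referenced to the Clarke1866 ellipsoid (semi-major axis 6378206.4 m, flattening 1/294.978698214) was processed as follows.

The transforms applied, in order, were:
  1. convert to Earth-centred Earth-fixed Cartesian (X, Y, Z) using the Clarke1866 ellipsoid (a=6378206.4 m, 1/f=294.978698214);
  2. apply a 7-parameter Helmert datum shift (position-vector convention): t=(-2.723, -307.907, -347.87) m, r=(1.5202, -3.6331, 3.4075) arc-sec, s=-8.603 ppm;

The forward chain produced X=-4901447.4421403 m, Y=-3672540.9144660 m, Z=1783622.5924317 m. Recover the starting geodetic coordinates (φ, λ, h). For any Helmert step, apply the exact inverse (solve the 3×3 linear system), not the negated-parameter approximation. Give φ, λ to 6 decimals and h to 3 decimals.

φ=16.345827°, λ=-143.159789°, h=2576.393 m

start: X=-4901447.4421, Y=-3672540.9145, Z=1783622.5924 m
→ Helmert⁻¹: X=-4901516.1263, Y=-3672170.4777, Z=1784099.2086
→ geod (Bowring, a=6378206.400): φ=16.34582700°, λ=-143.15978900°, h=2576.3930 m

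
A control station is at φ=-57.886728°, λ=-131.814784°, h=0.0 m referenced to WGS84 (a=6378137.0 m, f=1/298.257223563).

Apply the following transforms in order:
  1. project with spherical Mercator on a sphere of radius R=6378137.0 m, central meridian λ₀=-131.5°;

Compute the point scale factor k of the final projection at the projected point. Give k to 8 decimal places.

start: φ=-57.886728°, λ=-131.814784°, h=0.000 m
→ into merc (λ₀=-131.5°): φ=-57.88672800°, λ−λ₀=-0.31478400°
scale k = 1.88113205

1.88113205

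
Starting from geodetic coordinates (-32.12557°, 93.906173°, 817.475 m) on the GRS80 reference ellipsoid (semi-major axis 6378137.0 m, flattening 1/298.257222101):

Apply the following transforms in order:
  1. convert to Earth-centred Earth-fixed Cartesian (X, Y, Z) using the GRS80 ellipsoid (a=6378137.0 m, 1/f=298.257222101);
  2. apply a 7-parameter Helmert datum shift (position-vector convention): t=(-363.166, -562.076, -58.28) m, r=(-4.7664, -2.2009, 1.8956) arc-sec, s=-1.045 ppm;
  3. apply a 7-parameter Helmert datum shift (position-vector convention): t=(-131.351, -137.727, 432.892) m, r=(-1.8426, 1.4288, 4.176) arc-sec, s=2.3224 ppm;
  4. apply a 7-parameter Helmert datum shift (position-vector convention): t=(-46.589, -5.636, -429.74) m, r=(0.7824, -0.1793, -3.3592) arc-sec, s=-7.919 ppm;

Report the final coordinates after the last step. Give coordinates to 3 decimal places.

X=-368958.363 m, Y=5393955.923 m, Z=-3372853.257 m

start: φ=-32.125570°, λ=93.906173°, h=817.475 m
→ ECEF (a=6378137.000, f=1/298.257222101): X=-368364.3200, Y=5394797.3024, Z=-3372666.4398
→ Helmert 7p (PV): X=-368740.6927, Y=5394148.2675, Z=-3372849.7896
→ Helmert 7p (PV): X=-369005.4731, Y=5393985.4720, Z=-3372470.3635
→ Helmert 7p (PV): X=-368958.3634, Y=5393955.9229, Z=-3372853.2574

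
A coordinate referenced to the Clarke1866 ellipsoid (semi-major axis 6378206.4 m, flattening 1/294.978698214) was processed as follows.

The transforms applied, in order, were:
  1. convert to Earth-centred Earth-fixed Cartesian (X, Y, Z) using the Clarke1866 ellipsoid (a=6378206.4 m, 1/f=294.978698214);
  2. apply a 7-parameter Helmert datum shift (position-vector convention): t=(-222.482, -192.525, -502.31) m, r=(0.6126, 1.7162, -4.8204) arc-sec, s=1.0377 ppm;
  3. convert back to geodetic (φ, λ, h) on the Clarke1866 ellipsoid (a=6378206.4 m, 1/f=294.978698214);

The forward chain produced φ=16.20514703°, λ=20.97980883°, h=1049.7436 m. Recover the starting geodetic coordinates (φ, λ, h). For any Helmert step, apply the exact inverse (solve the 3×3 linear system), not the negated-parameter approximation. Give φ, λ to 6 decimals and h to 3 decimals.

φ=16.209194°, λ=20.982179°, h=1449.070 m

start: φ=16.205147°, λ=20.979809°, h=1049.744 m
→ ECEF (a=6378206.400, f=1/294.978698214): X=5721207.7494, Y=2193852.9520, Z=1768723.9254
→ Helmert⁻¹: X=5721358.2954, Y=2194182.1629, Z=1769265.4866
→ geod (Bowring, a=6378206.400): φ=16.20919400°, λ=20.98217900°, h=1449.0700 m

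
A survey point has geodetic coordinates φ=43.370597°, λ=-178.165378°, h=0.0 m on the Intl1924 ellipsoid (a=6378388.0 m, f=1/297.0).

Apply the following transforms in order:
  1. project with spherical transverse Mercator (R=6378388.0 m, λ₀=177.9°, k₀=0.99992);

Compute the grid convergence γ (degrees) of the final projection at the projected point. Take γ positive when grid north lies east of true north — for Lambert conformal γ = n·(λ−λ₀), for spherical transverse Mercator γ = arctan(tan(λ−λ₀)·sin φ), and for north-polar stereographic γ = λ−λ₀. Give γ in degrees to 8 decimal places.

2.70420785

start: φ=43.370597°, λ=-178.165378°, h=0.000 m
→ into tm (λ₀=177.9°): φ=43.37059700°, λ−λ₀=3.93462200°
convergence γ = 2.70420785°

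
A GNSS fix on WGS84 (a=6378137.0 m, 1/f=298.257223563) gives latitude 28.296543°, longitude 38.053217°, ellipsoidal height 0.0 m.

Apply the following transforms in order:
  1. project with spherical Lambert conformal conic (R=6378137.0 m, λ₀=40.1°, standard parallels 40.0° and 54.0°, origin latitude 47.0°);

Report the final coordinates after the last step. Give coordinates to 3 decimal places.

start: φ=28.296543°, λ=38.053217°, h=0.000 m
→ lcc (R=6378137.0, λ₀=40.1°): E=-209268.3489, N=-2099476.2805

E=-209268.349 m, N=-2099476.281 m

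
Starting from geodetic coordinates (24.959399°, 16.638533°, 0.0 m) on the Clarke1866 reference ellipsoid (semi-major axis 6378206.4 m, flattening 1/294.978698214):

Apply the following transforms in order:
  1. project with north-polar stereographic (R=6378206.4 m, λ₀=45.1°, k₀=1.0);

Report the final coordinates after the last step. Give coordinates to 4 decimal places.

E=-3875965.8329 m, N=-7150104.1415 m

start: φ=24.959399°, λ=16.638533°, h=0.000 m
→ stereo (R=6378206.4, λ₀=45.1°): E=-3875965.8329, N=-7150104.1415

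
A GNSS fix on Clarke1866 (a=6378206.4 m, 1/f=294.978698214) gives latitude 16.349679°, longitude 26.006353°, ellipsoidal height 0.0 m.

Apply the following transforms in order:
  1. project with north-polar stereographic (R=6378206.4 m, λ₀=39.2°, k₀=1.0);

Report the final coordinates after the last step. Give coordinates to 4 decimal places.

start: φ=16.349679°, λ=26.006353°, h=0.000 m
→ stereo (R=6378206.4, λ₀=39.2°): E=-2180120.5823, N=-9299629.5988

E=-2180120.5823 m, N=-9299629.5988 m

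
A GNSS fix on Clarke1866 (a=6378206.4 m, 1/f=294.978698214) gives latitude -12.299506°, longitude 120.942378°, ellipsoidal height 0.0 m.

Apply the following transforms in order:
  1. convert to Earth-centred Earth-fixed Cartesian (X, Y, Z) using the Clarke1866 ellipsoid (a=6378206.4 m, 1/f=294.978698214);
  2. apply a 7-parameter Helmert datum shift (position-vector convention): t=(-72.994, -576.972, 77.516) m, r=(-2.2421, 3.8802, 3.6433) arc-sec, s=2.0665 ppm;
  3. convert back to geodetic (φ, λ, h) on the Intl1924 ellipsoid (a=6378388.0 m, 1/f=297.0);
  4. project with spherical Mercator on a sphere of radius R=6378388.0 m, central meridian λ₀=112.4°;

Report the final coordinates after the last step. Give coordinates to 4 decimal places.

E=951480.9613 m, N=-1379824.8992 m

start: φ=-12.299506°, λ=120.942378°, h=0.000 m
→ ECEF (a=6378206.400, f=1/294.978698214): X=-3204737.9184, Y=5345750.0298, Z=-1349708.7784
→ Helmert 7p (PV): X=-3204937.3488, Y=5345112.8273, Z=-1349631.8732
→ geod (Bowring, a=6378388.000): φ=-12.29913189°, λ=120.94696255°, h=-638.3776 m
→ merc (R=6378388.0, λ₀=112.4°): E=951480.9613, N=-1379824.8992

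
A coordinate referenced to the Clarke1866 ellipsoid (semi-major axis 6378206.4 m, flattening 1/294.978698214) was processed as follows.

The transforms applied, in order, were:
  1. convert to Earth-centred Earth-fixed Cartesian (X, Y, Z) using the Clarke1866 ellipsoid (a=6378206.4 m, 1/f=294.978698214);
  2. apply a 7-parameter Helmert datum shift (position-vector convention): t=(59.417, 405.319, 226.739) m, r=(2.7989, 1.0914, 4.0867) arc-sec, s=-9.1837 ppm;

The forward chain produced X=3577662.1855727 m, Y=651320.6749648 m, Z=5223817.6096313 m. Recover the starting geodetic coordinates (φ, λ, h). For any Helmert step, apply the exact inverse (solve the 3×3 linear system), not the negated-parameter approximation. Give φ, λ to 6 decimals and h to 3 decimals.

start: X=3577662.1856, Y=651320.6750, Z=5223817.6096 m
→ Helmert⁻¹: X=3577620.8815, Y=650921.3329, Z=5223648.9404
→ geod (Bowring, a=6378206.400): φ=55.33917200°, λ=10.31174200°, h=1095.8790 m

φ=55.339172°, λ=10.311742°, h=1095.879 m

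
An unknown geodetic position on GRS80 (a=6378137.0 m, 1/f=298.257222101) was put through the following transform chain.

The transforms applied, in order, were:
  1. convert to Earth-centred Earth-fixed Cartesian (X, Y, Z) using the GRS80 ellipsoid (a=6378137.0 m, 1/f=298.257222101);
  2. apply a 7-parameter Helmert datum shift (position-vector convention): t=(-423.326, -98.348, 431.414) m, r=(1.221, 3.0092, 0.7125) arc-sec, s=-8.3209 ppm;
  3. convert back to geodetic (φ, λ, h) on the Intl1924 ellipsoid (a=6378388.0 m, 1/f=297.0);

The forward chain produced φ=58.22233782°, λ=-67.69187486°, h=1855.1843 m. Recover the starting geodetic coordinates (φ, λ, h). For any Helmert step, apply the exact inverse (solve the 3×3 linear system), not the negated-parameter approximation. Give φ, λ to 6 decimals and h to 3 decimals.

φ=58.219659°, λ=-67.685809°, h=1763.373 m

start: φ=58.222338°, λ=-67.691875°, h=1855.184 m
→ ECEF (a=6378388.000, f=1/297.0): X=1278518.9780, Y=-3116092.6245, Z=5400511.0484
→ Helmert⁻¹: X=1278863.3995, Y=-3115992.6556, Z=5400161.6710
→ geod (Bowring, a=6378137.000): φ=58.21965900°, λ=-67.68580900°, h=1763.3730 m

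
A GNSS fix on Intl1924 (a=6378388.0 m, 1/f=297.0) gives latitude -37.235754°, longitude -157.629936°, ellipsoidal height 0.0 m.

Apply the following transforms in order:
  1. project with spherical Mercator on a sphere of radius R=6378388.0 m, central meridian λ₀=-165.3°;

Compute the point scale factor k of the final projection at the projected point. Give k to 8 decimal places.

1.25604081

start: φ=-37.235754°, λ=-157.629936°, h=0.000 m
→ into merc (λ₀=-165.3°): φ=-37.23575400°, λ−λ₀=7.67006400°
scale k = 1.25604081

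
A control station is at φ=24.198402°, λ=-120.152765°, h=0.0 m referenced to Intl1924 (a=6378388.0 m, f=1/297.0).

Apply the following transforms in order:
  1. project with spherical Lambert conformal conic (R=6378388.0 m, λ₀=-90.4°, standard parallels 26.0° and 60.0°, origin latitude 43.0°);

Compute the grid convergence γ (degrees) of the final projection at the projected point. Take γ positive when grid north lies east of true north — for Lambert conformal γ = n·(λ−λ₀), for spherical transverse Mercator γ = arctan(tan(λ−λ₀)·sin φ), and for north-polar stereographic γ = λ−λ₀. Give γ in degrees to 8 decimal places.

start: φ=24.198402°, λ=-120.152765°, h=0.000 m
→ into lcc (λ₀=-90.4°): φ=24.19840200°, λ−λ₀=-29.75276500°
convergence γ = -20.60641669°

-20.60641669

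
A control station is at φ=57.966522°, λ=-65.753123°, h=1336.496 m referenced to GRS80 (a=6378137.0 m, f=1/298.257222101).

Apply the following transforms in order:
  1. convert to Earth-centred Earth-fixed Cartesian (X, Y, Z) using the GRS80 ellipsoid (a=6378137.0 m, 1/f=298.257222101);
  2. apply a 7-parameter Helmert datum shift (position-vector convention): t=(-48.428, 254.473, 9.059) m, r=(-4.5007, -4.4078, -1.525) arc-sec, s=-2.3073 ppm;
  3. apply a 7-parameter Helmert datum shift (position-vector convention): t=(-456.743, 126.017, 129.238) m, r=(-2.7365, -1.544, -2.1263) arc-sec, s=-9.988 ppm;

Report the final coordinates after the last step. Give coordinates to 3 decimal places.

start: φ=57.966522°, λ=-65.753123°, h=1336.496 m
→ ECEF (a=6378137.000, f=1/298.257222101): X=1392962.6093, Y=-3092712.4726, Z=5384893.8933
→ Helmert 7p (PV): X=1392773.0289, Y=-3092343.6643, Z=5384987.7776
→ Helmert 7p (PV): X=1392230.1884, Y=-3092129.6769, Z=5385114.6814

X=1392230.188 m, Y=-3092129.677 m, Z=5385114.681 m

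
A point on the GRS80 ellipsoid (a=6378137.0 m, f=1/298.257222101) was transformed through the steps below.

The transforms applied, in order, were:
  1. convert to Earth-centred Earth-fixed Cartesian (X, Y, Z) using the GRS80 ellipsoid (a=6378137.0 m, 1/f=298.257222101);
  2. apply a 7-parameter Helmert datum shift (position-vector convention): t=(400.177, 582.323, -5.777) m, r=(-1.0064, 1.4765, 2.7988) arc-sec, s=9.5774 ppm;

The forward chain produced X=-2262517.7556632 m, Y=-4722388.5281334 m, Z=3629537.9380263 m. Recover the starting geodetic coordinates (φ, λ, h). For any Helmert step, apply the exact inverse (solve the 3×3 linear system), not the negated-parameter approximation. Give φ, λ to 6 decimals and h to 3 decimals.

start: X=-2262517.7557, Y=-4722388.5281, Z=3629537.9380 m
→ Helmert⁻¹: X=-2262986.3258, Y=-4722912.6202, Z=3629469.7108
→ geod (Bowring, a=6378137.000): φ=34.90360700°, λ=-115.60143800°, h=642.8080 m

φ=34.903607°, λ=-115.601438°, h=642.808 m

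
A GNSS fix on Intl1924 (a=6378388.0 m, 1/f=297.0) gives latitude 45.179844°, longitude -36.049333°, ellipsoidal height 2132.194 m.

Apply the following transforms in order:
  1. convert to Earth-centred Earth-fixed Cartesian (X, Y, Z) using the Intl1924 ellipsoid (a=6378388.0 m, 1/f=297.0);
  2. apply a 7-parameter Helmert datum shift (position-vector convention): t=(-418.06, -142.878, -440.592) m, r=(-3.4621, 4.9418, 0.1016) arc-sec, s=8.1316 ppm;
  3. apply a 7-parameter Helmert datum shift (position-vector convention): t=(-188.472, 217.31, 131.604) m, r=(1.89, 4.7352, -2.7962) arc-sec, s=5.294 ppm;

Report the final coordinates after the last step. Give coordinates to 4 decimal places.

start: φ=45.179844°, λ=-36.049333°, h=2132.194 m
→ ECEF (a=6378388.000, f=1/297.0): X=3642460.1651, Y=-2651196.9701, Z=4503052.4321
→ Helmert 7p (PV): X=3642180.9174, Y=-2651284.0292, Z=4502605.6885
→ Helmert 7p (PV): X=3642079.1516, Y=-2651171.3876, Z=4502653.2219

X=3642079.1516 m, Y=-2651171.3876 m, Z=4502653.2219 m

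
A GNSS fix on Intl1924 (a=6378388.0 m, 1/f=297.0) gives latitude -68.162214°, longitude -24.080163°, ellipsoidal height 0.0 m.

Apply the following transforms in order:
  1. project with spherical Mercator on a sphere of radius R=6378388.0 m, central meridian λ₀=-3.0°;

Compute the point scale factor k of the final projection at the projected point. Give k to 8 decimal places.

start: φ=-68.162214°, λ=-24.080163°, h=0.000 m
→ into merc (λ₀=-3.0°): φ=-68.16221400°, λ−λ₀=-21.08016300°
scale k = 2.68831598

2.68831598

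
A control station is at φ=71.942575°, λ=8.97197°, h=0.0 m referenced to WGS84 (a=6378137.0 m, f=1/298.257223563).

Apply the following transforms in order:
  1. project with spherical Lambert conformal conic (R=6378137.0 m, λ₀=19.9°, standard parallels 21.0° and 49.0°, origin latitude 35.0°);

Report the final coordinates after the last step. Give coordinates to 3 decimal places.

E=-485099.834 m, N=4376538.039 m

start: φ=71.942575°, λ=8.971970°, h=0.000 m
→ lcc (R=6378137.0, λ₀=19.9°): E=-485099.8344, N=4376538.0392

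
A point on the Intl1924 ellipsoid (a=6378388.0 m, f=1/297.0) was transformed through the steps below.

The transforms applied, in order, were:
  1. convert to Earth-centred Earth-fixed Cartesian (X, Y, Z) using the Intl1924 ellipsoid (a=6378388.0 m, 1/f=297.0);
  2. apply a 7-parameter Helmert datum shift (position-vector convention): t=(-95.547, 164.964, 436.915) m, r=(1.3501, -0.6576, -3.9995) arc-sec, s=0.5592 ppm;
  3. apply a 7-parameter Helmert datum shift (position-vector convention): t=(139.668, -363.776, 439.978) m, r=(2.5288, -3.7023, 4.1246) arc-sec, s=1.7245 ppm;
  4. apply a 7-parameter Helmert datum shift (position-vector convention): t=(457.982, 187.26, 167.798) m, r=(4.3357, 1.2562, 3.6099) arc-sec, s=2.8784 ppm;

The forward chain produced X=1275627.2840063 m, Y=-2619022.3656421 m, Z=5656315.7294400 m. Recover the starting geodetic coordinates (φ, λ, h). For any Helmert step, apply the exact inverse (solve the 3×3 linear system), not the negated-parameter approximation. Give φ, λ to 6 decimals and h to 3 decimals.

start: X=1275627.2840, Y=-2619022.3656, Z=5656315.7294 m
→ Helmert⁻¹: X=1275085.3463, Y=-2619105.5086, Z=5656194.4702
→ Helmert⁻¹: X=1274992.6312, Y=-2618693.3728, Z=5655753.9588
→ Helmert⁻¹: X=1275156.2739, Y=-2618795.1301, Z=5655326.9572
→ geod (Bowring, a=6378388.000): φ=62.90649400°, λ=-64.03740100°, h=-41.7890 m

φ=62.906494°, λ=-64.037401°, h=-41.789 m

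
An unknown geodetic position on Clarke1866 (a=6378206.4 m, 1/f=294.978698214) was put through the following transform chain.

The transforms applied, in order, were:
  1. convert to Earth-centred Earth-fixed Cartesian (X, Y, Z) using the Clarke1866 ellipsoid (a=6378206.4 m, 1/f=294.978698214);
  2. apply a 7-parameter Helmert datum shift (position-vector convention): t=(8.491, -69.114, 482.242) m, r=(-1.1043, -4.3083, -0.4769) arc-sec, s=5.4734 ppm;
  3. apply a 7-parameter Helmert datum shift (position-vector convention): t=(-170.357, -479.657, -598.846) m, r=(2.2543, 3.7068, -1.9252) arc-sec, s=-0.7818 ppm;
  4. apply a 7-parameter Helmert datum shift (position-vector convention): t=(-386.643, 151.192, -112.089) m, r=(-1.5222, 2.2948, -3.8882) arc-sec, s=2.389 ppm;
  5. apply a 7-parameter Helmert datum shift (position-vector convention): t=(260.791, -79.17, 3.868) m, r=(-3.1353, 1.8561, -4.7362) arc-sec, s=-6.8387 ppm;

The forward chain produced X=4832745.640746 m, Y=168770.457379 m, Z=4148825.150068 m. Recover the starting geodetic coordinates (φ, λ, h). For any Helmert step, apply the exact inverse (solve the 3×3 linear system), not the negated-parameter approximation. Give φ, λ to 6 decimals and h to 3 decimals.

φ=40.821329°, λ=2.007869°, h=2915.509 m

start: X=4832745.6407, Y=168770.4574, Z=4148825.1501 m
→ Helmert⁻¹: X=4832476.6853, Y=168898.6795, Z=4148895.7078
→ Helmert⁻¹: X=4832802.4402, Y=168807.5659, Z=4149052.8980
→ Helmert⁻¹: X=4832900.4194, Y=169377.8169, Z=4149739.9894
→ Helmert⁻¹: X=4832951.7484, Y=169434.9640, Z=4149134.9971
→ geod (Bowring, a=6378206.400): φ=40.82132900°, λ=2.00786900°, h=2915.5090 m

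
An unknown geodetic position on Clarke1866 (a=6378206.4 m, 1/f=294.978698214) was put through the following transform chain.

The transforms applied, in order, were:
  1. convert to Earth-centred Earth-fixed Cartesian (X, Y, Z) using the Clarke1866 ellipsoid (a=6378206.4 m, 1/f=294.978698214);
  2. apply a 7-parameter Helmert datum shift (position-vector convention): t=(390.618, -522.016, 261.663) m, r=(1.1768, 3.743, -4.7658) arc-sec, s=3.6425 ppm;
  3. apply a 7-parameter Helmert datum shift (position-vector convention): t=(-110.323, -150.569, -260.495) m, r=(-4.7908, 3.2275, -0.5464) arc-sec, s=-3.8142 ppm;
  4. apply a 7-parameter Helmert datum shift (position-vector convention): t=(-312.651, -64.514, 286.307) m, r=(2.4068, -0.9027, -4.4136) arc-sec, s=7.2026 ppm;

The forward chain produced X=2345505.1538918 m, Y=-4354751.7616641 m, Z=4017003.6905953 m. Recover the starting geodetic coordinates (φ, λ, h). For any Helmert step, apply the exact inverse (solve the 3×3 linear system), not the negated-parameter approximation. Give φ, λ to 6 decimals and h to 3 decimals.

φ=39.273806°, λ=-61.686982°, h=1632.983 m

start: X=2345505.1539, Y=-4354751.7617, Z=4017003.6906 m
→ Helmert⁻¹: X=2345911.6656, Y=-4354558.8164, Z=4016728.9975
→ Helmert⁻¹: X=2345979.6175, Y=-4354511.9408, Z=4016940.3826
→ Helmert⁻¹: X=2345608.1637, Y=-4353896.9530, Z=4016731.4939
→ geod (Bowring, a=6378206.400): φ=39.27380600°, λ=-61.68698200°, h=1632.9830 m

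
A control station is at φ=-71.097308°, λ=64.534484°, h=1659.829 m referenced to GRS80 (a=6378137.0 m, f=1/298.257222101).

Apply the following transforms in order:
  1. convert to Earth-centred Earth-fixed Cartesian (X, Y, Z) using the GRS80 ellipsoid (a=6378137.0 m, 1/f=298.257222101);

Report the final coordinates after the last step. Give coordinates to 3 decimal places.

X=891335.785 m, Y=1871622.453 m, Z=-6013378.102 m

start: φ=-71.097308°, λ=64.534484°, h=1659.829 m
→ ECEF (a=6378137.000, f=1/298.257222101): X=891335.7854, Y=1871622.4534, Z=-6013378.1018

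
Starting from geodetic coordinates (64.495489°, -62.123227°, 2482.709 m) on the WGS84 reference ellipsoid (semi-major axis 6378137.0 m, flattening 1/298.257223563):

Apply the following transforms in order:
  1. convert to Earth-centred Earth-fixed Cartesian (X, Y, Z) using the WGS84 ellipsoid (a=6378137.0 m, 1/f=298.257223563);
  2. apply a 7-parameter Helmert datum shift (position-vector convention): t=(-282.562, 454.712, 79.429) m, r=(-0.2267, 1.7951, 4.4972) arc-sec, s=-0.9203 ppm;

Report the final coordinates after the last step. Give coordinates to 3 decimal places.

start: φ=64.495489°, λ=-62.123227°, h=2482.709 m
→ ECEF (a=6378137.000, f=1/298.257223563): X=1288112.7057, Y=-2435208.2397, Z=5735955.3414
→ Helmert 7p (PV): X=1287931.9725, Y=-2434716.8976, Z=5736020.9577

X=1287931.973 m, Y=-2434716.898 m, Z=5736020.958 m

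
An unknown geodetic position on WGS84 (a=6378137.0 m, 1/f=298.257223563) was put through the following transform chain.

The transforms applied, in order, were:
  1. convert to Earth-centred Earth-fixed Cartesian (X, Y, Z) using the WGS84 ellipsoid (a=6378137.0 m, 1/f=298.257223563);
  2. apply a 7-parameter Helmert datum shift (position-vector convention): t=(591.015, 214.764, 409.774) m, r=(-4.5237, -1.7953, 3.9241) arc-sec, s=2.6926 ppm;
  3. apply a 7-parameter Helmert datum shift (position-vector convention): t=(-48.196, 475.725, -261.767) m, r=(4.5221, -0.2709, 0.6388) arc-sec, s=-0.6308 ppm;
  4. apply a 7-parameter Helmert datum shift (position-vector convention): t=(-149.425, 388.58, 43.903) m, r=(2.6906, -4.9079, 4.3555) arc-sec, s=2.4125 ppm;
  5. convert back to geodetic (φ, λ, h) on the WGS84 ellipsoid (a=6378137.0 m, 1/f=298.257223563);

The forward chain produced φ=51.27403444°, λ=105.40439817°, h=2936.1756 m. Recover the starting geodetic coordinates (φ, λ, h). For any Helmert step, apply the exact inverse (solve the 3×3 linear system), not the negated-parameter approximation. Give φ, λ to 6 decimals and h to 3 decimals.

start: φ=51.274034°, λ=105.404398°, h=2936.176 m
→ ECEF (a=6378137.000, f=1/298.257223563): X=-1062554.8146, Y=3856424.6354, Z=4954964.3620
→ Helmert⁻¹: X=-1062203.5033, Y=3856113.8158, Z=4954883.4789
→ Helmert⁻¹: X=-1062137.5283, Y=3855752.4460, Z=4955065.2340
→ Helmert⁻¹: X=-1062609.2084, Y=3855438.8514, Z=4954735.9235
→ geod (Bowring, a=6378137.000): φ=51.27931100°, λ=105.40890100°, h=2172.4860 m

φ=51.279311°, λ=105.408901°, h=2172.486 m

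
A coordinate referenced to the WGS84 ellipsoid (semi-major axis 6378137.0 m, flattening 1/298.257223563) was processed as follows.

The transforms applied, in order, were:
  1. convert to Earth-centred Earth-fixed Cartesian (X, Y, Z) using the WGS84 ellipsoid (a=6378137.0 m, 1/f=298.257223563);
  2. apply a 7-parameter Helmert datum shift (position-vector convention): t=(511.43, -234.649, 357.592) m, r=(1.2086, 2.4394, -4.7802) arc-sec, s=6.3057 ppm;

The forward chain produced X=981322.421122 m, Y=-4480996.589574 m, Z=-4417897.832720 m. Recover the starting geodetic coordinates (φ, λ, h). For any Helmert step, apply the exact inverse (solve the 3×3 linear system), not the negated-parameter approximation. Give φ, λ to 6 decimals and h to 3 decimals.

start: X=981322.4211, Y=-4480996.5896, Z=-4417897.8327 m
→ Helmert⁻¹: X=980960.8997, Y=-4480736.8408, Z=-4418189.7086
→ geod (Bowring, a=6378137.000): φ=-44.11922500°, λ=-77.65115400°, h=830.6020 m

φ=-44.119225°, λ=-77.651154°, h=830.602 m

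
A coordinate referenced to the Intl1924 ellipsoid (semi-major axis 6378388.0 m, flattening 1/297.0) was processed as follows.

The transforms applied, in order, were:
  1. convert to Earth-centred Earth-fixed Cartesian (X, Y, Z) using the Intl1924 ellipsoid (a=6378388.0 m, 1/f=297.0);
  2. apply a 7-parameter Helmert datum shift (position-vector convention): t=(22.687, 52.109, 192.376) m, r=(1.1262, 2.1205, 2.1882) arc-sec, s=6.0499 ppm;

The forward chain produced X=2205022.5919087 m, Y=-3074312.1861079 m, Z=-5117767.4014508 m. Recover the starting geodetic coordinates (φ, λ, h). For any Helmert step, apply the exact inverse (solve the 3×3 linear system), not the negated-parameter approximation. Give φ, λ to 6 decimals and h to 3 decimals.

φ=-53.711032°, λ=-54.351306°, h=16.140 m

start: X=2205022.5919, Y=-3074312.1861, Z=-5117767.4015 m
→ Helmert⁻¹: X=2205006.5640, Y=-3074397.0314, Z=-5117889.3599
→ geod (Bowring, a=6378388.000): φ=-53.71103200°, λ=-54.35130600°, h=16.1400 m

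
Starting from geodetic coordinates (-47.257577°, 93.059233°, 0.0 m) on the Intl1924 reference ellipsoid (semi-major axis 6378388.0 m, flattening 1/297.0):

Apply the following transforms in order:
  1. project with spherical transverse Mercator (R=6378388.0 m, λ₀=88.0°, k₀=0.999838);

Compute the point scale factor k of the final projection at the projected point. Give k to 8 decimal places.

1.00163366

start: φ=-47.257577°, λ=93.059233°, h=0.000 m
→ into tm (λ₀=88.0°): φ=-47.25757700°, λ−λ₀=5.05923300°
scale k = 1.00163366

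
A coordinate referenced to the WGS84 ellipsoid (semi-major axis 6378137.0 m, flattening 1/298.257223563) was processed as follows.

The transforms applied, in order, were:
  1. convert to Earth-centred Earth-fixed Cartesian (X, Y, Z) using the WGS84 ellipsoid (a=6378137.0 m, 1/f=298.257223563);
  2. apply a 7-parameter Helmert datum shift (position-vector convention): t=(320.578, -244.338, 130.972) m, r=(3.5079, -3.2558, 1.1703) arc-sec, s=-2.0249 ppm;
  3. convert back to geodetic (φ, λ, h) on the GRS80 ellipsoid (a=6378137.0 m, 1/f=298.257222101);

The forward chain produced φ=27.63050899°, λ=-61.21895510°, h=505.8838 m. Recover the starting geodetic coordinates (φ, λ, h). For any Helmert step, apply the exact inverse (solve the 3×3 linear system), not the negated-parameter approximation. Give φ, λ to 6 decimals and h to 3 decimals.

φ=27.631424°, λ=-61.220279°, h=131.704 m

start: φ=27.630509°, λ=-61.218955°, h=505.884 m
→ ECEF (a=6378137.000, f=1/298.257222101): X=2722809.4800, Y=-4956655.6368, Z=2940525.2580
→ Helmert⁻¹: X=2722512.7070, Y=-4956386.7746, Z=2940441.5585
→ geod (Bowring, a=6378137.000): φ=27.63142400°, λ=-61.22027900°, h=131.7040 m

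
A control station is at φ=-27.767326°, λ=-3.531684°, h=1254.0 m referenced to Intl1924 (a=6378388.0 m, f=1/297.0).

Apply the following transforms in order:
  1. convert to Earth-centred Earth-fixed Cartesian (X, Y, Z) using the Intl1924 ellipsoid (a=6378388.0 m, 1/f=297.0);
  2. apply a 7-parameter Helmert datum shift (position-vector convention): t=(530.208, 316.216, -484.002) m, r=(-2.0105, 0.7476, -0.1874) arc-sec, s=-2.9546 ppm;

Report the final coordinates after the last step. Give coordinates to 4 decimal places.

X=5638902.0804 m, Y=-347705.7146 m, Z=-2954832.2406 m

start: φ=-27.767326°, λ=-3.531684°, h=1254.000 m
→ ECEF (a=6378388.000, f=1/297.0): X=5638399.5556, Y=-347989.0396, Z=-2954339.9232
→ Helmert 7p (PV): X=5638902.0804, Y=-347705.7146, Z=-2954832.2406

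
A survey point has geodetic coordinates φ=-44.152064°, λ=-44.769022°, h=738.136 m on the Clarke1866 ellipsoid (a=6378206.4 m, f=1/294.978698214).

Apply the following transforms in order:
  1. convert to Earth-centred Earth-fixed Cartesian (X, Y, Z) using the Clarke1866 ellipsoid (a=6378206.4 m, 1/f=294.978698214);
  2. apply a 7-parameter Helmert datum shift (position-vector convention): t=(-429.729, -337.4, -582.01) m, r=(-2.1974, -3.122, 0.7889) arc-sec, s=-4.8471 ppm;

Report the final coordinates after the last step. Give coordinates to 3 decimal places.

start: φ=-44.152064°, λ=-44.769022°, h=738.136 m
→ ECEF (a=6378206.400, f=1/294.978698214): X=3254691.7563, Y=-3228555.5275, Z=-4420541.8967
→ Helmert 7p (PV): X=3254325.5081, Y=-3228911.9233, Z=-4421018.8229

X=3254325.508 m, Y=-3228911.923 m, Z=-4421018.823 m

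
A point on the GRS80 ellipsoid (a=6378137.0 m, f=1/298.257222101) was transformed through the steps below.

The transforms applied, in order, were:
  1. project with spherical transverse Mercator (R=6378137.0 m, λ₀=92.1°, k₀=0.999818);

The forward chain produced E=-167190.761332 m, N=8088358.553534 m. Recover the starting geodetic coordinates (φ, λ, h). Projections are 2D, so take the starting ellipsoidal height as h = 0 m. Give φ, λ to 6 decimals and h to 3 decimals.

start: E=-167190.7613, N=8088358.5535 m
→ tm⁻¹: φ=72.60920100°, λ=87.06880600°

φ=72.609201°, λ=87.068806°, h=0.000 m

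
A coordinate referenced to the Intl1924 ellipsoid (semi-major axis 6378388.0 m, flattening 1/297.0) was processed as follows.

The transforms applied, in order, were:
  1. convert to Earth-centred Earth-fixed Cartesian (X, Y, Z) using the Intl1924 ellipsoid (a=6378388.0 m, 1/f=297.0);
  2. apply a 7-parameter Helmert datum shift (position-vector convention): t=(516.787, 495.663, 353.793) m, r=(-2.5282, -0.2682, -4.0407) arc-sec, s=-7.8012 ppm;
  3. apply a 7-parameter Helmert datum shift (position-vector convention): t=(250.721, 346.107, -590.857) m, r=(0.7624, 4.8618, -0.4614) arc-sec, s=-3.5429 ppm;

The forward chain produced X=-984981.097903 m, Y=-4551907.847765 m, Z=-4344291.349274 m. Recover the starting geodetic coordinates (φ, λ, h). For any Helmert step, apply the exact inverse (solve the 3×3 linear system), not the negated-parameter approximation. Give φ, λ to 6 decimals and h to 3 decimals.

start: X=-984981.0979, Y=-4551907.8478, Z=-4344291.3493 m
→ Helmert⁻¹: X=-985122.7419, Y=-4552288.3420, Z=-4343722.2754
→ Helmert⁻¹: X=-985563.6782, Y=-4552785.5828, Z=-4344164.4799
→ geod (Bowring, a=6378388.000): φ=-43.19466200°, λ=-102.21462600°, h=1162.2400 m

φ=-43.194662°, λ=-102.214626°, h=1162.240 m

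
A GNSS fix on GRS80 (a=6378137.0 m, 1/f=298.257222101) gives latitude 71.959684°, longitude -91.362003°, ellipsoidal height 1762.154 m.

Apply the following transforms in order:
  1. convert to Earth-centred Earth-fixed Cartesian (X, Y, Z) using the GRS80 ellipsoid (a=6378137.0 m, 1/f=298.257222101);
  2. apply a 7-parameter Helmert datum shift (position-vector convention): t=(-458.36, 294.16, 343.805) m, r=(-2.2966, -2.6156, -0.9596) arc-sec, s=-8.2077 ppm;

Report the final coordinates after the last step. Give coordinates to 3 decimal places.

start: φ=71.959684°, λ=-91.362003°, h=1762.154 m
→ ECEF (a=6378137.000, f=1/298.257222101): X=-47105.1047, Y=-1981210.9834, Z=6043970.1162
→ Helmert 7p (PV): X=-47648.9368, Y=-1980833.0486, Z=6044285.7759

X=-47648.937 m, Y=-1980833.049 m, Z=6044285.776 m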